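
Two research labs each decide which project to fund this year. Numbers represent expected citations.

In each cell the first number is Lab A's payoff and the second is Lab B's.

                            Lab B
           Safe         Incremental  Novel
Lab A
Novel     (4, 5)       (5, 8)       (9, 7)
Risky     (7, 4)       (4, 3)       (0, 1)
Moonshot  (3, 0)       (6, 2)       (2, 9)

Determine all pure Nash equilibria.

The unique pure-strategy Nash equilibrium is (Risky, Safe).

(Novel, Safe): Lab A can switch to Risky (4 → 7). Not NE.
(Novel, Incremental): Lab A can switch to Moonshot (5 → 6). Not NE.
(Novel, Novel): Lab B can switch to Incremental (7 → 8). Not NE.
(Risky, Safe): Lab A gets 7, best alternative 4; Lab B gets 4, best alternative 3. No profitable deviation — NE.
(Risky, Incremental): Lab A can switch to Novel (4 → 5). Not NE.
(Risky, Novel): Lab A can switch to Novel (0 → 9). Not NE.
(Moonshot, Safe): Lab A can switch to Novel (3 → 4). Not NE.
(Moonshot, Incremental): Lab B can switch to Novel (2 → 9). Not NE.
(Moonshot, Novel): Lab A can switch to Novel (2 → 9). Not NE.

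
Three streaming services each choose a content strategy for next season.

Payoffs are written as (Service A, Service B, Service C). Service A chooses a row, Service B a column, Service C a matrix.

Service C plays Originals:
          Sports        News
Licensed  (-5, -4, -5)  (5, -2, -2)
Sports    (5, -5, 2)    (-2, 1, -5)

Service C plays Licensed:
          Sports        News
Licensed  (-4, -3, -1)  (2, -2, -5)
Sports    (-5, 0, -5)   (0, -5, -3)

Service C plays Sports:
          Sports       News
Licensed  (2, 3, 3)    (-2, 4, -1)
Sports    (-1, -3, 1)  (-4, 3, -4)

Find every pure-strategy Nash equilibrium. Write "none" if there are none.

The unique pure-strategy Nash equilibrium is (Licensed, News, Sports).

(Licensed, Sports, Originals): Service A can switch to Sports (-5 → 5). Not NE.
(Licensed, Sports, Licensed): Service B can switch to News (-3 → -2). Not NE.
(Licensed, Sports, Sports): Service B can switch to News (3 → 4). Not NE.
(Licensed, News, Originals): Service C can switch to Sports (-2 → -1). Not NE.
(Licensed, News, Licensed): Service C can switch to Originals (-5 → -2). Not NE.
(Licensed, News, Sports): Service A gets -2, best alternative -4; Service B gets 4, best alternative 3; Service C gets -1, best alternative -2. No profitable deviation — NE.
(Sports, Sports, Originals): Service B can switch to News (-5 → 1). Not NE.
(The remaining 5 profiles each have a profitable deviation by the same check.)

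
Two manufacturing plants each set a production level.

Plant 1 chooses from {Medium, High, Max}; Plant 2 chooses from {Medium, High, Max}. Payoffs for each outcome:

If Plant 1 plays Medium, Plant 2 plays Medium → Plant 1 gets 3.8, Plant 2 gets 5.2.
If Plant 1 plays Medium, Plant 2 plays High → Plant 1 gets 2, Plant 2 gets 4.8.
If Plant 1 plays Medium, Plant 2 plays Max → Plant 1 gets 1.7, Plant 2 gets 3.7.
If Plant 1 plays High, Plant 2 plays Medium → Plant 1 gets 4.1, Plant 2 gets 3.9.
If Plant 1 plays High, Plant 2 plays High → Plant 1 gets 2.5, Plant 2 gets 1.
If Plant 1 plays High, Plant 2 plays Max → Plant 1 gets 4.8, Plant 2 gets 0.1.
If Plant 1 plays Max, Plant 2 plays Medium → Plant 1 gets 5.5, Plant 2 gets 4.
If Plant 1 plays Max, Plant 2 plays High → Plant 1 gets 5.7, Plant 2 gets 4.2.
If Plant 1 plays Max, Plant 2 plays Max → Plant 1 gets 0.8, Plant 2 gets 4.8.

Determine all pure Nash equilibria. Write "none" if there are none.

none

Plant 1 against Medium: payoffs 3.8, 4.1, 5.5 → best response Max.
Plant 1 against High: payoffs 2, 2.5, 5.7 → best response Max.
Plant 1 against Max: payoffs 1.7, 4.8, 0.8 → best response High.
Plant 2 against Medium: payoffs 5.2, 4.8, 3.7 → best response Medium.
Plant 2 against High: payoffs 3.9, 1, 0.1 → best response Medium.
Plant 2 against Max: payoffs 4, 4.2, 4.8 → best response Max.
No profile is a mutual best response for all players.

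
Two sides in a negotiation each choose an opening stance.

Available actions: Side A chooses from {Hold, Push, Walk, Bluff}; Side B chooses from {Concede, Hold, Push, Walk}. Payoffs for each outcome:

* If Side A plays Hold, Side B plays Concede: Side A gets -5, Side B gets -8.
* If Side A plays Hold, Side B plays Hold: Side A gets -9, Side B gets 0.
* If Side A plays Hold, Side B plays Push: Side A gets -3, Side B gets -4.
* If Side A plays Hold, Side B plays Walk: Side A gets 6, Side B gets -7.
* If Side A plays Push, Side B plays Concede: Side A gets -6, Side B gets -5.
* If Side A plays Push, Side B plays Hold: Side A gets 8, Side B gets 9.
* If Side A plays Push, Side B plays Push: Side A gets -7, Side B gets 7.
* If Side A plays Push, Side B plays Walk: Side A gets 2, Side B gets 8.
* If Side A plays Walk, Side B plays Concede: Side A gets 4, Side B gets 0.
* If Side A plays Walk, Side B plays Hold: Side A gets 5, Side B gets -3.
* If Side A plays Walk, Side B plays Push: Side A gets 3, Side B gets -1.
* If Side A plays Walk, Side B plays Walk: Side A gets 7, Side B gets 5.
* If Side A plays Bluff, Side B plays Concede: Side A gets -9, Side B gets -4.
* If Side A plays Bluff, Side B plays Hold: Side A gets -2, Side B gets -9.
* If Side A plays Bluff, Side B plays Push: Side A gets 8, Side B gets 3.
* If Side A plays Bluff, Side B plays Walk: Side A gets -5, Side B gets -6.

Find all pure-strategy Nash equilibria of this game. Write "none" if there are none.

Side A against Concede: payoffs -5, -6, 4, -9 → best response Walk.
Side A against Hold: payoffs -9, 8, 5, -2 → best response Push.
Side A against Push: payoffs -3, -7, 3, 8 → best response Bluff.
Side A against Walk: payoffs 6, 2, 7, -5 → best response Walk.
Side B against Hold: payoffs -8, 0, -4, -7 → best response Hold.
Side B against Push: payoffs -5, 9, 7, 8 → best response Hold.
Side B against Walk: payoffs 0, -3, -1, 5 → best response Walk.
Side B against Bluff: payoffs -4, -9, 3, -6 → best response Push.
Mutual best responses: (Push, Hold); (Walk, Walk); (Bluff, Push).

Pure-strategy Nash equilibria: (Push, Hold) and (Walk, Walk) and (Bluff, Push)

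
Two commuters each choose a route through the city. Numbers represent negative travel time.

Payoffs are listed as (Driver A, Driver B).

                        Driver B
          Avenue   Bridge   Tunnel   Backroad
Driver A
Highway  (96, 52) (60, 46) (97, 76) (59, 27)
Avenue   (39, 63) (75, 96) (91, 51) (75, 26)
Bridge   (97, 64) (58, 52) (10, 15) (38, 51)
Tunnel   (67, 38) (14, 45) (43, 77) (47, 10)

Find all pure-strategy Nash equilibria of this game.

For each strategy profile, look for a profitable unilateral deviation.
(Highway, Avenue): Driver A can switch to Bridge (96 → 97). Not NE.
(Highway, Bridge): Driver A can switch to Avenue (60 → 75). Not NE.
(Highway, Tunnel): Driver A gets 97, best alternative 91; Driver B gets 76, best alternative 52. No profitable deviation — NE.
(Highway, Backroad): Driver A can switch to Avenue (59 → 75). Not NE.
(Avenue, Avenue): Driver A can switch to Highway (39 → 96). Not NE.
(Avenue, Bridge): Driver A gets 75, best alternative 60; Driver B gets 96, best alternative 63. No profitable deviation — NE.
(Avenue, Tunnel): Driver A can switch to Highway (91 → 97). Not NE.
(Avenue, Backroad): Driver B can switch to Avenue (26 → 63). Not NE.
(Bridge, Avenue): Driver A gets 97, best alternative 96; Driver B gets 64, best alternative 52. No profitable deviation — NE.
(The remaining 7 profiles each have a profitable deviation by the same check.)

(Highway, Tunnel); (Avenue, Bridge); (Bridge, Avenue)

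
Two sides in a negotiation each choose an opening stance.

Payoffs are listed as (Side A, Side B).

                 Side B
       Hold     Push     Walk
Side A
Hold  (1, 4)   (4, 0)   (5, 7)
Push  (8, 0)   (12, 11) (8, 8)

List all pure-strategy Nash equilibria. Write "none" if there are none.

Pure NE: (Push, Push)

For each strategy profile, look for a profitable unilateral deviation.
(Hold, Hold): Side A can switch to Push (1 → 8). Not NE.
(Hold, Push): Side A can switch to Push (4 → 12). Not NE.
(Hold, Walk): Side A can switch to Push (5 → 8). Not NE.
(Push, Hold): Side B can switch to Push (0 → 11). Not NE.
(Push, Push): Side A gets 12, best alternative 4; Side B gets 11, best alternative 8. No profitable deviation — NE.
(Push, Walk): Side B can switch to Push (8 → 11). Not NE.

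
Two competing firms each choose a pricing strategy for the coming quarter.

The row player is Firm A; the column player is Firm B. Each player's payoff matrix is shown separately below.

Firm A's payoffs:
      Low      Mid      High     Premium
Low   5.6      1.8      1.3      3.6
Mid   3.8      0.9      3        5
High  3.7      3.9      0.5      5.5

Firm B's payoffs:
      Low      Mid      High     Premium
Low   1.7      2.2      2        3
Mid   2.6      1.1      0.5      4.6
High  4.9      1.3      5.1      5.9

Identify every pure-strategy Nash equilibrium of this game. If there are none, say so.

Firm A against Low: payoffs 5.6, 3.8, 3.7 → best response Low.
Firm A against Mid: payoffs 1.8, 0.9, 3.9 → best response High.
Firm A against High: payoffs 1.3, 3, 0.5 → best response Mid.
Firm A against Premium: payoffs 3.6, 5, 5.5 → best response High.
Firm B against Low: payoffs 1.7, 2.2, 2, 3 → best response Premium.
Firm B against Mid: payoffs 2.6, 1.1, 0.5, 4.6 → best response Premium.
Firm B against High: payoffs 4.9, 1.3, 5.1, 5.9 → best response Premium.
Mutual best responses: (High, Premium).

The unique pure-strategy Nash equilibrium is (High, Premium).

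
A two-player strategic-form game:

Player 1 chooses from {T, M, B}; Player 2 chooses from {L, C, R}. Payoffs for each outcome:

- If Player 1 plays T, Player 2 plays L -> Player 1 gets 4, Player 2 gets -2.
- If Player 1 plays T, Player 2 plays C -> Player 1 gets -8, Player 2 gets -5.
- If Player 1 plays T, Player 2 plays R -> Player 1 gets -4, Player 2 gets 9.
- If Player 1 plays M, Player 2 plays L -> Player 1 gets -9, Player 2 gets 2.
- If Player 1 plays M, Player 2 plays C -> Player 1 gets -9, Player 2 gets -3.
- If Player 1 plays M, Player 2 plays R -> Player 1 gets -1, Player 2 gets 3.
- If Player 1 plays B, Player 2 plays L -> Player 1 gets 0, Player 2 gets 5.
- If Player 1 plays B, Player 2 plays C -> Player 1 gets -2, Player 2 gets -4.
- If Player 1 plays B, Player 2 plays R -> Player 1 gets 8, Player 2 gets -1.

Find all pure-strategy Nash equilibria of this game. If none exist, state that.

This game has no pure Nash equilibrium.

(T, L): Player 2 can switch to R (-2 → 9). Not NE.
(T, C): Player 1 can switch to B (-8 → -2). Not NE.
(T, R): Player 1 can switch to M (-4 → -1). Not NE.
(M, L): Player 1 can switch to T (-9 → 4). Not NE.
(M, C): Player 1 can switch to T (-9 → -8). Not NE.
(M, R): Player 1 can switch to B (-1 → 8). Not NE.
(B, L): Player 1 can switch to T (0 → 4). Not NE.
(B, C): Player 2 can switch to L (-4 → 5). Not NE.
(B, R): Player 2 can switch to L (-1 → 5). Not NE.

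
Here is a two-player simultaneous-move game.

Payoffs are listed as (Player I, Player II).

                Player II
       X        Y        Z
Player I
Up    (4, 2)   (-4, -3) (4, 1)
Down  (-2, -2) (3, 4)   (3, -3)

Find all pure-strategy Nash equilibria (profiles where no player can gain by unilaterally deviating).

Pure-strategy Nash equilibria: (Up, X); (Down, Y)

For each player, find the best response to each opponent profile; mutual best responses are the pure NE.
Player I against X: payoffs 4, -2 → best response Up.
Player I against Y: payoffs -4, 3 → best response Down.
Player I against Z: payoffs 4, 3 → best response Up.
Player II against Up: payoffs 2, -3, 1 → best response X.
Player II against Down: payoffs -2, 4, -3 → best response Y.
Mutual best responses: (Up, X); (Down, Y).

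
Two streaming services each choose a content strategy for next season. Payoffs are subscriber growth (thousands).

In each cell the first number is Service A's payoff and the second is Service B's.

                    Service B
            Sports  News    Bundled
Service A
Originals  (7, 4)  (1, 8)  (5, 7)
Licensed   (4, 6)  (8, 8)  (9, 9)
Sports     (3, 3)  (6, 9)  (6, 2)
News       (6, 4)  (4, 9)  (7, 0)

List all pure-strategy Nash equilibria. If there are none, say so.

For each strategy profile, look for a profitable unilateral deviation.
(Originals, Sports): Service B can switch to News (4 → 8). Not NE.
(Originals, News): Service A can switch to Licensed (1 → 8). Not NE.
(Originals, Bundled): Service A can switch to Licensed (5 → 9). Not NE.
(Licensed, Sports): Service A can switch to Originals (4 → 7). Not NE.
(Licensed, News): Service B can switch to Bundled (8 → 9). Not NE.
(Licensed, Bundled): Service A gets 9, best alternative 7; Service B gets 9, best alternative 8. No profitable deviation — NE.
(Sports, Sports): Service A can switch to Originals (3 → 7). Not NE.
(Sports, News): Service A can switch to Licensed (6 → 8). Not NE.
(Sports, Bundled): Service A can switch to Licensed (6 → 9). Not NE.
(News, Sports): Service A can switch to Originals (6 → 7). Not NE.
(News, News): Service A can switch to Licensed (4 → 8). Not NE.
(The remaining 1 profile has a profitable deviation by the same check.)

(Licensed, Bundled)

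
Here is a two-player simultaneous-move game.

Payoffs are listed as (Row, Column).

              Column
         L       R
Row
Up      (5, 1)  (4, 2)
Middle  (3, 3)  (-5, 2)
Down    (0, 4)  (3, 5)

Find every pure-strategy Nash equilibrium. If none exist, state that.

For each player, find the best response to each opponent profile; mutual best responses are the pure NE.
Row against L: payoffs 5, 3, 0 → best response Up.
Row against R: payoffs 4, -5, 3 → best response Up.
Column against Up: payoffs 1, 2 → best response R.
Column against Middle: payoffs 3, 2 → best response L.
Column against Down: payoffs 4, 5 → best response R.
Mutual best responses: (Up, R).

(Up, R)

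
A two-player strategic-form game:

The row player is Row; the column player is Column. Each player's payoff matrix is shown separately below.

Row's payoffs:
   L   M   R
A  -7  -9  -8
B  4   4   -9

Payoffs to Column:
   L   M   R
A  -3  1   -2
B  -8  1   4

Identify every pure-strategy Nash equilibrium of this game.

none

Row against L: payoffs -7, 4 → best response B.
Row against M: payoffs -9, 4 → best response B.
Row against R: payoffs -8, -9 → best response A.
Column against A: payoffs -3, 1, -2 → best response M.
Column against B: payoffs -8, 1, 4 → best response R.
No profile is a mutual best response for all players.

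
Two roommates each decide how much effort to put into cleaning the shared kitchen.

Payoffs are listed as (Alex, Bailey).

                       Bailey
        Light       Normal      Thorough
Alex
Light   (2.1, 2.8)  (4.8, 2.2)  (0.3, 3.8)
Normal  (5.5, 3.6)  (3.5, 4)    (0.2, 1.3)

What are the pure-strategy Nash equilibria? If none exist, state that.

For each player, find the best response to each opponent profile; mutual best responses are the pure NE.
Alex against Light: payoffs 2.1, 5.5 → best response Normal.
Alex against Normal: payoffs 4.8, 3.5 → best response Light.
Alex against Thorough: payoffs 0.3, 0.2 → best response Light.
Bailey against Light: payoffs 2.8, 2.2, 3.8 → best response Thorough.
Bailey against Normal: payoffs 3.6, 4, 1.3 → best response Normal.
Mutual best responses: (Light, Thorough).

(Light, Thorough)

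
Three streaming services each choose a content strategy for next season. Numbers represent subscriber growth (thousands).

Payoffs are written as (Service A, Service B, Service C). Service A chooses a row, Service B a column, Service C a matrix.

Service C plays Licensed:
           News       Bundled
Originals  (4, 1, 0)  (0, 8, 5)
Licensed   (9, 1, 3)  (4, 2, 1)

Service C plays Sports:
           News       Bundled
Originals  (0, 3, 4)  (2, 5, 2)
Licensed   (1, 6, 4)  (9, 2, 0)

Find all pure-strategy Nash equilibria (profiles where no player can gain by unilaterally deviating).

(Originals, News, Licensed): Service A can switch to Licensed (4 → 9). Not NE.
(Originals, News, Sports): Service A can switch to Licensed (0 → 1). Not NE.
(Originals, Bundled, Licensed): Service A can switch to Licensed (0 → 4). Not NE.
(Originals, Bundled, Sports): Service A can switch to Licensed (2 → 9). Not NE.
(Licensed, News, Licensed): Service B can switch to Bundled (1 → 2). Not NE.
(Licensed, News, Sports): Service A gets 1, best alternative 0; Service B gets 6, best alternative 2; Service C gets 4, best alternative 3. No profitable deviation — NE.
(Licensed, Bundled, Licensed): Service A gets 4, best alternative 0; Service B gets 2, best alternative 1; Service C gets 1, best alternative 0. No profitable deviation — NE.
(Licensed, Bundled, Sports): Service B can switch to News (2 → 6). Not NE.

Pure-strategy Nash equilibria: (Licensed, News, Sports), (Licensed, Bundled, Licensed)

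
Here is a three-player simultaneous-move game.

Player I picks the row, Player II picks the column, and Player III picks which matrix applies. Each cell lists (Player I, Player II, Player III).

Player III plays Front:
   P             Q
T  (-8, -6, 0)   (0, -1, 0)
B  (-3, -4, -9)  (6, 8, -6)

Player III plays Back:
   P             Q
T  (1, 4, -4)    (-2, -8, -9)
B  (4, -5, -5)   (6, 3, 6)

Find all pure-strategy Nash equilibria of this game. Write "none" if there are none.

(T, P, Front): Player I can switch to B (-8 → -3). Not NE.
(T, P, Back): Player I can switch to B (1 → 4). Not NE.
(T, Q, Front): Player I can switch to B (0 → 6). Not NE.
(T, Q, Back): Player I can switch to B (-2 → 6). Not NE.
(B, P, Front): Player II can switch to Q (-4 → 8). Not NE.
(B, P, Back): Player II can switch to Q (-5 → 3). Not NE.
(B, Q, Front): Player III can switch to Back (-6 → 6). Not NE.
(B, Q, Back): Player I gets 6, best alternative -2; Player II gets 3, best alternative -5; Player III gets 6, best alternative -6. No profitable deviation — NE.

Pure NE: (B, Q, Back)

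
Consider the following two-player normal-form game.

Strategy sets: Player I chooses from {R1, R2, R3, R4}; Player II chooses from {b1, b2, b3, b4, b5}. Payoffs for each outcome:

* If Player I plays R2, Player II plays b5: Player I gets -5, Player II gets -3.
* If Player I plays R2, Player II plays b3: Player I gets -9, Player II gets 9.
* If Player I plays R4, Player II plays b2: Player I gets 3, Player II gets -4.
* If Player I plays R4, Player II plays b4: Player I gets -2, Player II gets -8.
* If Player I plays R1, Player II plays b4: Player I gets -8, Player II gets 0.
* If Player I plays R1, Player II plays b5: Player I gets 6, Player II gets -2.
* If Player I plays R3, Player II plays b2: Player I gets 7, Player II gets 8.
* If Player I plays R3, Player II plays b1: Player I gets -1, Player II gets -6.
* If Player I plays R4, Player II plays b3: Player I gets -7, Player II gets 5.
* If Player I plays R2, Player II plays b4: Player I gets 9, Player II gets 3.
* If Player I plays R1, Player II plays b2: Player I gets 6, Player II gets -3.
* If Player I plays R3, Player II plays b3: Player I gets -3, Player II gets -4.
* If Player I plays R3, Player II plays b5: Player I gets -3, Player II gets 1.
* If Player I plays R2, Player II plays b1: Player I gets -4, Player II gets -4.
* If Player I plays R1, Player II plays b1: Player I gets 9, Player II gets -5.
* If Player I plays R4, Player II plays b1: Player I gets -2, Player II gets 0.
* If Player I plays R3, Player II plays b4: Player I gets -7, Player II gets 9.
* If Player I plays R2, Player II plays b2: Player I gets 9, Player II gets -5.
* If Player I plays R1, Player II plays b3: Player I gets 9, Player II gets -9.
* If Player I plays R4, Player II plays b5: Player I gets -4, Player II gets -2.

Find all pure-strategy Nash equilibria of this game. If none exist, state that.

No pure-strategy Nash equilibrium.

(R1, b1): Player II can switch to b2 (-5 → -3). Not NE.
(R1, b2): Player I can switch to R2 (6 → 9). Not NE.
(R1, b3): Player II can switch to b1 (-9 → -5). Not NE.
(R1, b4): Player I can switch to R2 (-8 → 9). Not NE.
(R1, b5): Player II can switch to b4 (-2 → 0). Not NE.
(R2, b1): Player I can switch to R1 (-4 → 9). Not NE.
(R2, b2): Player II can switch to b1 (-5 → -4). Not NE.
(R2, b3): Player I can switch to R1 (-9 → 9). Not NE.
(R2, b4): Player II can switch to b3 (3 → 9). Not NE.
(R2, b5): Player I can switch to R1 (-5 → 6). Not NE.
(The remaining 10 profiles each have a profitable deviation by the same check.)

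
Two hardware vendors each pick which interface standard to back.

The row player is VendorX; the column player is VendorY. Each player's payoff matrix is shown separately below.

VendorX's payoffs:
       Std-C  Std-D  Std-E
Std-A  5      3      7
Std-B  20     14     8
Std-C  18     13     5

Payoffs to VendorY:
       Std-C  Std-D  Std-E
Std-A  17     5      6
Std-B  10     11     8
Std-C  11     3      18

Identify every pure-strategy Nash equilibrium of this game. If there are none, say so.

(Std-B, Std-D)

(Std-A, Std-C): VendorX can switch to Std-B (5 → 20). Not NE.
(Std-A, Std-D): VendorX can switch to Std-B (3 → 14). Not NE.
(Std-A, Std-E): VendorX can switch to Std-B (7 → 8). Not NE.
(Std-B, Std-C): VendorY can switch to Std-D (10 → 11). Not NE.
(Std-B, Std-D): VendorX gets 14, best alternative 13; VendorY gets 11, best alternative 10. No profitable deviation — NE.
(Std-B, Std-E): VendorY can switch to Std-C (8 → 10). Not NE.
(Std-C, Std-C): VendorX can switch to Std-B (18 → 20). Not NE.
(Std-C, Std-D): VendorX can switch to Std-B (13 → 14). Not NE.
(Std-C, Std-E): VendorX can switch to Std-A (5 → 7). Not NE.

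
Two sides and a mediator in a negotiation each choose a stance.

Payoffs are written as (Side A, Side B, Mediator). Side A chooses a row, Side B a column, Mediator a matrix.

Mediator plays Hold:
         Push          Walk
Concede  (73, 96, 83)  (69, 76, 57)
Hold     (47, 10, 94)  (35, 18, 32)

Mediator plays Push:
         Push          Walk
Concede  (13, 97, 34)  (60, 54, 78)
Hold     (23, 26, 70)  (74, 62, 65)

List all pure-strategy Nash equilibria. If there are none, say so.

(Concede, Push, Hold), (Hold, Walk, Push)

Mark each player's best response to every combination of opponents' strategies; a profile where every player is best-responding is a pure Nash equilibrium.
Side A against (Push, Hold): payoffs 73, 47 → best response Concede.
Side A against (Push, Push): payoffs 13, 23 → best response Hold.
Side A against (Walk, Hold): payoffs 69, 35 → best response Concede.
Side A against (Walk, Push): payoffs 60, 74 → best response Hold.
Side B against (Concede, Hold): payoffs 96, 76 → best response Push.
Side B against (Concede, Push): payoffs 97, 54 → best response Push.
Side B against (Hold, Hold): payoffs 10, 18 → best response Walk.
Side B against (Hold, Push): payoffs 26, 62 → best response Walk.
Mediator against (Concede, Push): payoffs 83, 34 → best response Hold.
Mediator against (Concede, Walk): payoffs 57, 78 → best response Push.
Mediator against (Hold, Push): payoffs 94, 70 → best response Hold.
Mediator against (Hold, Walk): payoffs 32, 65 → best response Push.
Mutual best responses: (Concede, Push, Hold); (Hold, Walk, Push).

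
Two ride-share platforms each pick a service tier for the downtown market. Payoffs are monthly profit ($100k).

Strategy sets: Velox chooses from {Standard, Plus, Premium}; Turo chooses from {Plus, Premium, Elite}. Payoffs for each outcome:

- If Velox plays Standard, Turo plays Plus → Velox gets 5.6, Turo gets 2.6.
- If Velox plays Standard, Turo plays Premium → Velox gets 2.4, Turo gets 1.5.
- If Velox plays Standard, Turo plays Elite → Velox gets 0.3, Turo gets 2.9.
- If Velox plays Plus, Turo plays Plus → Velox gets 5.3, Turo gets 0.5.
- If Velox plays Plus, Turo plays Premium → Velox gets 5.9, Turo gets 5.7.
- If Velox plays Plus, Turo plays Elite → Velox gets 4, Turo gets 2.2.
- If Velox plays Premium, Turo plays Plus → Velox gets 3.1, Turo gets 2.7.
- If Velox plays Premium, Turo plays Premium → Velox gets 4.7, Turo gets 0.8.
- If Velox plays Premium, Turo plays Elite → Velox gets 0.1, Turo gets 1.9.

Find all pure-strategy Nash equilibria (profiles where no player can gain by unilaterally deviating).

(Plus, Premium)

Velox against Plus: payoffs 5.6, 5.3, 3.1 → best response Standard.
Velox against Premium: payoffs 2.4, 5.9, 4.7 → best response Plus.
Velox against Elite: payoffs 0.3, 4, 0.1 → best response Plus.
Turo against Standard: payoffs 2.6, 1.5, 2.9 → best response Elite.
Turo against Plus: payoffs 0.5, 5.7, 2.2 → best response Premium.
Turo against Premium: payoffs 2.7, 0.8, 1.9 → best response Plus.
Mutual best responses: (Plus, Premium).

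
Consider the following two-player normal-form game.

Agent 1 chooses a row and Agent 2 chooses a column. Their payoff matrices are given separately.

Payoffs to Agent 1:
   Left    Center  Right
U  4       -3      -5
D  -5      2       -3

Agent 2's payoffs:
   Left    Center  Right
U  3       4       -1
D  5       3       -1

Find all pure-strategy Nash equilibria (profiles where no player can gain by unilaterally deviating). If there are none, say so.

Agent 1 against Left: payoffs 4, -5 → best response U.
Agent 1 against Center: payoffs -3, 2 → best response D.
Agent 1 against Right: payoffs -5, -3 → best response D.
Agent 2 against U: payoffs 3, 4, -1 → best response Center.
Agent 2 against D: payoffs 5, 3, -1 → best response Left.
No profile is a mutual best response for all players.

This game has no pure Nash equilibrium.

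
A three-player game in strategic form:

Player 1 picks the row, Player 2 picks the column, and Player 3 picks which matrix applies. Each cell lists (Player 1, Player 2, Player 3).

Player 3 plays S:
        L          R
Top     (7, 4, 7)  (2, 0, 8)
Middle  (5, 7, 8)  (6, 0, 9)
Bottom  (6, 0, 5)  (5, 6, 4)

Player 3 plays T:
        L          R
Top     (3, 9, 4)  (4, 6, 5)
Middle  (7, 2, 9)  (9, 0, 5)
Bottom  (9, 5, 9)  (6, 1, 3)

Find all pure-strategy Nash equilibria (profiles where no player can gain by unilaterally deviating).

Pure-strategy Nash equilibria: (Top, L, S), (Bottom, L, T)

Player 1 against (L, S): payoffs 7, 5, 6 → best response Top.
Player 1 against (L, T): payoffs 3, 7, 9 → best response Bottom.
Player 1 against (R, S): payoffs 2, 6, 5 → best response Middle.
Player 1 against (R, T): payoffs 4, 9, 6 → best response Middle.
Player 2 against (Top, S): payoffs 4, 0 → best response L.
Player 2 against (Top, T): payoffs 9, 6 → best response L.
Player 2 against (Middle, S): payoffs 7, 0 → best response L.
Player 2 against (Middle, T): payoffs 2, 0 → best response L.
Player 2 against (Bottom, S): payoffs 0, 6 → best response R.
Player 2 against (Bottom, T): payoffs 5, 1 → best response L.
Player 3 against (Top, L): payoffs 7, 4 → best response S.
Player 3 against (Top, R): payoffs 8, 5 → best response S.
Player 3 against (Middle, L): payoffs 8, 9 → best response T.
Player 3 against (Middle, R): payoffs 9, 5 → best response S.
Player 3 against (Bottom, L): payoffs 5, 9 → best response T.
Player 3 against (Bottom, R): payoffs 4, 3 → best response S.
Mutual best responses: (Top, L, S); (Bottom, L, T).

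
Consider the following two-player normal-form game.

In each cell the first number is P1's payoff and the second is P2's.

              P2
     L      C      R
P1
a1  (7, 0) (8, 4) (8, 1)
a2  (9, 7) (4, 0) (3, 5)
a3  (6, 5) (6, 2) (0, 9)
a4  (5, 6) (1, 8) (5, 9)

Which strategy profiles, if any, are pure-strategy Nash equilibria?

(a1, C), (a2, L)

P1 against L: payoffs 7, 9, 6, 5 → best response a2.
P1 against C: payoffs 8, 4, 6, 1 → best response a1.
P1 against R: payoffs 8, 3, 0, 5 → best response a1.
P2 against a1: payoffs 0, 4, 1 → best response C.
P2 against a2: payoffs 7, 0, 5 → best response L.
P2 against a3: payoffs 5, 2, 9 → best response R.
P2 against a4: payoffs 6, 8, 9 → best response R.
Mutual best responses: (a1, C); (a2, L).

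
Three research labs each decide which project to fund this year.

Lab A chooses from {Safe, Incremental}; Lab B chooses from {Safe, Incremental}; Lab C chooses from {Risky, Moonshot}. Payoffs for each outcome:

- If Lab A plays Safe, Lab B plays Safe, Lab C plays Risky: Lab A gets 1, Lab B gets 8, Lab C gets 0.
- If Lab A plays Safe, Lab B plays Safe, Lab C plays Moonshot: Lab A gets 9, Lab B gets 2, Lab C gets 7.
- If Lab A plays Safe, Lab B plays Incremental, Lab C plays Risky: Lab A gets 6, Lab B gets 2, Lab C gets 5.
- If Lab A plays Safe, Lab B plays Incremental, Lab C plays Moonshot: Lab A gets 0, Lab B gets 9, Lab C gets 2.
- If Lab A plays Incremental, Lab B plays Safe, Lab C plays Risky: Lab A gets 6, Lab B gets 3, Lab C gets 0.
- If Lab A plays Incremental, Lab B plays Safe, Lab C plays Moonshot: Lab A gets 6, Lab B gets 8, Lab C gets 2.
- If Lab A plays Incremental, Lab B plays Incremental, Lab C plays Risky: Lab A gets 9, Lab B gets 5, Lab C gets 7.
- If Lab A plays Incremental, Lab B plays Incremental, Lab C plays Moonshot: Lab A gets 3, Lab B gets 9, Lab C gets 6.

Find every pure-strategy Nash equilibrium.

(Incremental, Incremental, Risky)

For each strategy profile, look for a profitable unilateral deviation.
(Safe, Safe, Risky): Lab A can switch to Incremental (1 → 6). Not NE.
(Safe, Safe, Moonshot): Lab B can switch to Incremental (2 → 9). Not NE.
(Safe, Incremental, Risky): Lab A can switch to Incremental (6 → 9). Not NE.
(Safe, Incremental, Moonshot): Lab A can switch to Incremental (0 → 3). Not NE.
(Incremental, Safe, Risky): Lab B can switch to Incremental (3 → 5). Not NE.
(Incremental, Safe, Moonshot): Lab A can switch to Safe (6 → 9). Not NE.
(Incremental, Incremental, Risky): Lab A gets 9, best alternative 6; Lab B gets 5, best alternative 3; Lab C gets 7, best alternative 6. No profitable deviation — NE.
(The remaining 1 profile has a profitable deviation by the same check.)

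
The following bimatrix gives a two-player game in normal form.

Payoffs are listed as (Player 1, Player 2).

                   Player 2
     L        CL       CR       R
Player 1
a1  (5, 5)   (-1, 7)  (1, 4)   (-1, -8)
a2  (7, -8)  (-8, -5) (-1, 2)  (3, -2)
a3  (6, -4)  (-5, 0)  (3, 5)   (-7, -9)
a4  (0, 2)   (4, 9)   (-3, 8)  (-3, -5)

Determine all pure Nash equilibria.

For each player, find the best response to each opponent profile; mutual best responses are the pure NE.
Player 1 against L: payoffs 5, 7, 6, 0 → best response a2.
Player 1 against CL: payoffs -1, -8, -5, 4 → best response a4.
Player 1 against CR: payoffs 1, -1, 3, -3 → best response a3.
Player 1 against R: payoffs -1, 3, -7, -3 → best response a2.
Player 2 against a1: payoffs 5, 7, 4, -8 → best response CL.
Player 2 against a2: payoffs -8, -5, 2, -2 → best response CR.
Player 2 against a3: payoffs -4, 0, 5, -9 → best response CR.
Player 2 against a4: payoffs 2, 9, 8, -5 → best response CL.
Mutual best responses: (a3, CR); (a4, CL).

Pure-strategy Nash equilibria: (a3, CR), (a4, CL)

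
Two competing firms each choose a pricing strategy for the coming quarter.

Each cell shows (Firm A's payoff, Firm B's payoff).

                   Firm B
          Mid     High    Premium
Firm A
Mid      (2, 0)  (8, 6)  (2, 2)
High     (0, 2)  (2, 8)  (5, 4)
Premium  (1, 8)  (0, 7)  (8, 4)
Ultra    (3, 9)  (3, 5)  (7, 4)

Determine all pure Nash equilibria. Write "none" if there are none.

Pure-strategy Nash equilibria: (Mid, High) and (Ultra, Mid)

Mark each player's best response to every combination of opponents' strategies; a profile where every player is best-responding is a pure Nash equilibrium.
Firm A against Mid: payoffs 2, 0, 1, 3 → best response Ultra.
Firm A against High: payoffs 8, 2, 0, 3 → best response Mid.
Firm A against Premium: payoffs 2, 5, 8, 7 → best response Premium.
Firm B against Mid: payoffs 0, 6, 2 → best response High.
Firm B against High: payoffs 2, 8, 4 → best response High.
Firm B against Premium: payoffs 8, 7, 4 → best response Mid.
Firm B against Ultra: payoffs 9, 5, 4 → best response Mid.
Mutual best responses: (Mid, High); (Ultra, Mid).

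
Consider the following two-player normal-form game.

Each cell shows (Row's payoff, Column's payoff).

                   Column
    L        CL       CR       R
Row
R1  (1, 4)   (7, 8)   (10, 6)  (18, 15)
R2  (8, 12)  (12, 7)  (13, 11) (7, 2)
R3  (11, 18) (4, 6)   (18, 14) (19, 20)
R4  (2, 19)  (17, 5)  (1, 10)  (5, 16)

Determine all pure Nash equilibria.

Pure NE: (R3, R)

Row against L: payoffs 1, 8, 11, 2 → best response R3.
Row against CL: payoffs 7, 12, 4, 17 → best response R4.
Row against CR: payoffs 10, 13, 18, 1 → best response R3.
Row against R: payoffs 18, 7, 19, 5 → best response R3.
Column against R1: payoffs 4, 8, 6, 15 → best response R.
Column against R2: payoffs 12, 7, 11, 2 → best response L.
Column against R3: payoffs 18, 6, 14, 20 → best response R.
Column against R4: payoffs 19, 5, 10, 16 → best response L.
Mutual best responses: (R3, R).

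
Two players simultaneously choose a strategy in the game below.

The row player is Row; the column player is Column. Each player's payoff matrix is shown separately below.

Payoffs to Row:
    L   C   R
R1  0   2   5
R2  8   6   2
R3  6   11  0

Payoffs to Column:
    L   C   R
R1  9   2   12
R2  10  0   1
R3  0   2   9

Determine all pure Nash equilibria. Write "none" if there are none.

Row against L: payoffs 0, 8, 6 → best response R2.
Row against C: payoffs 2, 6, 11 → best response R3.
Row against R: payoffs 5, 2, 0 → best response R1.
Column against R1: payoffs 9, 2, 12 → best response R.
Column against R2: payoffs 10, 0, 1 → best response L.
Column against R3: payoffs 0, 2, 9 → best response R.
Mutual best responses: (R1, R); (R2, L).

The pure Nash equilibria are (R1, R) and (R2, L).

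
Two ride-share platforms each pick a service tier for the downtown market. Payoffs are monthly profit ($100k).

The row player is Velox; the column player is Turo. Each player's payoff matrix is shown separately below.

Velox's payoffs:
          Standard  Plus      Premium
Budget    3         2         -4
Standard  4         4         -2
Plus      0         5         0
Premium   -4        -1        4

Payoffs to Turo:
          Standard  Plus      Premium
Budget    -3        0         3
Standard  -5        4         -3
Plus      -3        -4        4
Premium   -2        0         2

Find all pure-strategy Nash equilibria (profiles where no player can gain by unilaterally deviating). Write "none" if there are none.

Pure NE: (Premium, Premium)

Velox against Standard: payoffs 3, 4, 0, -4 → best response Standard.
Velox against Plus: payoffs 2, 4, 5, -1 → best response Plus.
Velox against Premium: payoffs -4, -2, 0, 4 → best response Premium.
Turo against Budget: payoffs -3, 0, 3 → best response Premium.
Turo against Standard: payoffs -5, 4, -3 → best response Plus.
Turo against Plus: payoffs -3, -4, 4 → best response Premium.
Turo against Premium: payoffs -2, 0, 2 → best response Premium.
Mutual best responses: (Premium, Premium).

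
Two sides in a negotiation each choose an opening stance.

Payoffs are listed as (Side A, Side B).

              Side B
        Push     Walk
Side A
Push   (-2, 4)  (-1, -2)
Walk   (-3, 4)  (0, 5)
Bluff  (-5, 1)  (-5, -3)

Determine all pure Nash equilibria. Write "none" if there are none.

Pure-strategy Nash equilibria: (Push, Push), (Walk, Walk)

For each strategy profile, look for a profitable unilateral deviation.
(Push, Push): Side A gets -2, best alternative -3; Side B gets 4, best alternative -2. No profitable deviation — NE.
(Push, Walk): Side A can switch to Walk (-1 → 0). Not NE.
(Walk, Push): Side A can switch to Push (-3 → -2). Not NE.
(Walk, Walk): Side A gets 0, best alternative -1; Side B gets 5, best alternative 4. No profitable deviation — NE.
(Bluff, Push): Side A can switch to Push (-5 → -2). Not NE.
(Bluff, Walk): Side A can switch to Push (-5 → -1). Not NE.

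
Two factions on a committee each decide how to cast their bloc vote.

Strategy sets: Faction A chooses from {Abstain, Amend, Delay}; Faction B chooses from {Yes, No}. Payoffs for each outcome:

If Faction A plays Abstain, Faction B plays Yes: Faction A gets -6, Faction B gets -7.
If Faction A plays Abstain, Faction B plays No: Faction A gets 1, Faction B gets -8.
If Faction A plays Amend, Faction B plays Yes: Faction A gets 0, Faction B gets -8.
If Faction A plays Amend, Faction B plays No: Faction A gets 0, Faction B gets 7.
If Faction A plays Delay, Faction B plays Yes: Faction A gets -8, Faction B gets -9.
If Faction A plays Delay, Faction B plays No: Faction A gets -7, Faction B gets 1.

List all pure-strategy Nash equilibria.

Faction A against Yes: payoffs -6, 0, -8 → best response Amend.
Faction A against No: payoffs 1, 0, -7 → best response Abstain.
Faction B against Abstain: payoffs -7, -8 → best response Yes.
Faction B against Amend: payoffs -8, 7 → best response No.
Faction B against Delay: payoffs -9, 1 → best response No.
No profile is a mutual best response for all players.

This game has no pure Nash equilibrium.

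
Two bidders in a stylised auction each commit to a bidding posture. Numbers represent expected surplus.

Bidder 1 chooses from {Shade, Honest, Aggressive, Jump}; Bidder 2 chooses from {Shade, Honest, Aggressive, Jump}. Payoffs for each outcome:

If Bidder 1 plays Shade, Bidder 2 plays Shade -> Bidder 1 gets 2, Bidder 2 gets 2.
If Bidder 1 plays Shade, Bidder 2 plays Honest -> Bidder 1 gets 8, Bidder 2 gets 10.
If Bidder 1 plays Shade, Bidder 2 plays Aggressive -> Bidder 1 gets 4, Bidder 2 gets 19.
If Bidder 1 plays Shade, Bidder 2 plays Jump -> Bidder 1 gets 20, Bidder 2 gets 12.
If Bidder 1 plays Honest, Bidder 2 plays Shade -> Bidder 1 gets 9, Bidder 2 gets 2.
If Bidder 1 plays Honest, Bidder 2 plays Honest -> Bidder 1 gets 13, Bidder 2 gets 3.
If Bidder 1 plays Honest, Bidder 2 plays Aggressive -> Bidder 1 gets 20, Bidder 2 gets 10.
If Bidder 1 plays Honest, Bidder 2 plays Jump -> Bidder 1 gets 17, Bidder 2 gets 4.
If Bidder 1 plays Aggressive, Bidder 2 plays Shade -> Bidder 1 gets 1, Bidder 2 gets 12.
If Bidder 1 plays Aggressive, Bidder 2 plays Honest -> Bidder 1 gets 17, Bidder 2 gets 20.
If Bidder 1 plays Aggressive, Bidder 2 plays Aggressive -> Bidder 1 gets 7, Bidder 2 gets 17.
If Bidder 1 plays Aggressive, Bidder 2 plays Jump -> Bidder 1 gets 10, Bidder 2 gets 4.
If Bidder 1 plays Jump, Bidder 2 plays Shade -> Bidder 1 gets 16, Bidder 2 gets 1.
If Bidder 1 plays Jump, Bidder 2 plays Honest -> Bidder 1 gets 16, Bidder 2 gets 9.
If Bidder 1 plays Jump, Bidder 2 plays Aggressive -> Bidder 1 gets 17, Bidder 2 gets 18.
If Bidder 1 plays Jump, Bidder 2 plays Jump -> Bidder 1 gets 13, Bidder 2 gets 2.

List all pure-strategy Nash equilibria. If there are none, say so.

Bidder 1 against Shade: payoffs 2, 9, 1, 16 → best response Jump.
Bidder 1 against Honest: payoffs 8, 13, 17, 16 → best response Aggressive.
Bidder 1 against Aggressive: payoffs 4, 20, 7, 17 → best response Honest.
Bidder 1 against Jump: payoffs 20, 17, 10, 13 → best response Shade.
Bidder 2 against Shade: payoffs 2, 10, 19, 12 → best response Aggressive.
Bidder 2 against Honest: payoffs 2, 3, 10, 4 → best response Aggressive.
Bidder 2 against Aggressive: payoffs 12, 20, 17, 4 → best response Honest.
Bidder 2 against Jump: payoffs 1, 9, 18, 2 → best response Aggressive.
Mutual best responses: (Honest, Aggressive); (Aggressive, Honest).

The pure Nash equilibria are (Honest, Aggressive); (Aggressive, Honest).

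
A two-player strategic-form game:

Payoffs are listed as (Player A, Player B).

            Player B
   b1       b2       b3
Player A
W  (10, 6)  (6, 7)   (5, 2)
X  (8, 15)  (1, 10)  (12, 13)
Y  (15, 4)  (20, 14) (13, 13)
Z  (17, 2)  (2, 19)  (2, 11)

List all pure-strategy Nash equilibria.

Check each profile: it is a Nash equilibrium iff no player can strictly gain by switching unilaterally.
(W, b1): Player A can switch to Y (10 → 15). Not NE.
(W, b2): Player A can switch to Y (6 → 20). Not NE.
(W, b3): Player A can switch to X (5 → 12). Not NE.
(X, b1): Player A can switch to W (8 → 10). Not NE.
(X, b2): Player A can switch to W (1 → 6). Not NE.
(X, b3): Player A can switch to Y (12 → 13). Not NE.
(Y, b1): Player A can switch to Z (15 → 17). Not NE.
(Y, b2): Player A gets 20, best alternative 6; Player B gets 14, best alternative 13. No profitable deviation — NE.
(Y, b3): Player B can switch to b2 (13 → 14). Not NE.
(Z, b1): Player B can switch to b2 (2 → 19). Not NE.
(Z, b2): Player A can switch to W (2 → 6). Not NE.
(The remaining 1 profile has a profitable deviation by the same check.)

(Y, b2)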